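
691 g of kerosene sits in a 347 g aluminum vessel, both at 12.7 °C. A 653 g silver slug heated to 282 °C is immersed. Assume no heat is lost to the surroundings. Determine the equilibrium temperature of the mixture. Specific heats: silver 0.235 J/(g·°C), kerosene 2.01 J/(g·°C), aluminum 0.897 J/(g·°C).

With ΣQ=0 the equilibrium temperature is the m·c-weighted mean:
T_f = (153.45×282 + 1388.9×12.7 + 311.26×12.7) / (153.45 + 1388.9 + 311.26)
    = 64866 / 1853.6 ≈ 34.99 °C

T_f ≈ 35.0 °C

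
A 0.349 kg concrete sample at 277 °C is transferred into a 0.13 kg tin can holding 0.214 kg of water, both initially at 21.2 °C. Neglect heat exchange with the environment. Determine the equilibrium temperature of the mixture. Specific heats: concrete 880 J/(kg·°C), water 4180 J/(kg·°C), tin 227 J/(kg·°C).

T_f ≈ 85.0 °C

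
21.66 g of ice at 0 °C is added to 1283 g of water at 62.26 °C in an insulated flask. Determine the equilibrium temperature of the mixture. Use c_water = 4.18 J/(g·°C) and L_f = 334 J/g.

Conservation of energy gives ΣQ = 0:
melt ice: 21.66·334 = 7234.4; meltwater 0→T: 21.66·4.18·T = 90.54 T; water: 5362.9(T − 62.26)
5453.5 T = 333897 − 7234.4 = 326662
T ≈ 59.90 °C (positive, so assuming full melt was valid).

T_f ≈ 59.9 °C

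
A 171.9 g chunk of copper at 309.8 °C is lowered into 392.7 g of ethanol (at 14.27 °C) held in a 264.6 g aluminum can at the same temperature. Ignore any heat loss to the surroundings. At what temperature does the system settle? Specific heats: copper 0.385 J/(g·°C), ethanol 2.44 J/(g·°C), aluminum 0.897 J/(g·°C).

T_f = Σ m_i c_i T_i / Σ m_i c_i:
T_f = (66.18×309.8 + 958.19×14.27 + 237.35×14.27) / (66.18 + 958.19 + 237.35)
    = 37563 / 1261.7 ≈ 29.77 °C

T_f ≈ 29.8 °C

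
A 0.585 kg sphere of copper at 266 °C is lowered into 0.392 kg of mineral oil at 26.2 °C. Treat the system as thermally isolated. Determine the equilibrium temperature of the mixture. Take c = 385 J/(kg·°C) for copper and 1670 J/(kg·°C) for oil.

T_f ≈ 87.6 °C

T_f = Σ m_i c_i T_i / Σ m_i c_i:
T_f = (225.22×266 + 654.64×26.2) / (225.22 + 654.64)
    = 77061 / 879.87 ≈ 87.58 °C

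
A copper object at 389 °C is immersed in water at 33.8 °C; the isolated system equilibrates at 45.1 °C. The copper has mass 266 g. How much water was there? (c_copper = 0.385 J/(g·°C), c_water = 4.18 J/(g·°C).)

Setting the total heat transfer to zero:
266·0.385·(45.1 − 389) + m·4.18·(45.1 − 33.8) = 0
47.23 m = 35219
m = 35219/47.23 ≈ 745.6 g

m ≈ 746 g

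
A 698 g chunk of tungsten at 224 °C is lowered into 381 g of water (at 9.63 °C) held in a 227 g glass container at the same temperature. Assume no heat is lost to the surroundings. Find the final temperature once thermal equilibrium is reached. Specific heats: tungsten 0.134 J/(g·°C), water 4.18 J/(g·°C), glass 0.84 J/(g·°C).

T_f ≈ 20.3 °C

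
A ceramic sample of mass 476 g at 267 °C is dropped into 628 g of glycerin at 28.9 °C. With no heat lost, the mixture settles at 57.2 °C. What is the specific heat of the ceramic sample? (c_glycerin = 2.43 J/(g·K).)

c ≈ 0.432 J/(g·K)

Energy conservation, ΣQ = 0:
476·c·(57.2 − 267) + 628·2.43·(57.2 − 28.9) = 0
-99865 c = -43187
c = -43187/-99865 ≈ 0.4325 J/(g·K)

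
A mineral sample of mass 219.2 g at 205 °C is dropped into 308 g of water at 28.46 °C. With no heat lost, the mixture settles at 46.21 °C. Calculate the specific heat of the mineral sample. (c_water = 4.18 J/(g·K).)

c ≈ 0.657 J/(g·K)

Net heat exchanged in the isolated system is zero:
219.2×c×(46.21 − 205) + 308×4.18×(46.21 − 28.46) = 0
-34807 c = -22852
c = -22852/-34807 ≈ 0.6565 J/(g·K)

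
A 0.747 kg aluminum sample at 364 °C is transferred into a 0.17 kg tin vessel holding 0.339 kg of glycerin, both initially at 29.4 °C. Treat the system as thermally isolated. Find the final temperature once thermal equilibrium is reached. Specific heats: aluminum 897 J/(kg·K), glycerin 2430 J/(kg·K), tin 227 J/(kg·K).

Heat gained plus heat lost sum to zero:
0.747*897*(T − 364) + 0.339*2430*(T − 29.4) + 0.17*227*(T − 29.4) = 0
670.06(T − 364) + 823.77(T − 29.4) + 38.59(T − 29.4) = 0
(670.06 + 823.77 + 38.59) T = 670.06*364 + 823.77*29.4 + 38.59*29.4
T = 269255/1532.4 ≈ 175.71 °C

T_f ≈ 175.7 °C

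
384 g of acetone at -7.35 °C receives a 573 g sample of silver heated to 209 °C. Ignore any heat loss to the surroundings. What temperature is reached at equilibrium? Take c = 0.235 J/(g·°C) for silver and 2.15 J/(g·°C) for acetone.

T_f ≈ 23.0 °C

|Q_silver| = |Q_acetone|:
573*0.235*(209 − T) = 384*2.15*(T − (-7.35))
134.66(209 − T) = 825.6(T − (-7.35))
960.25 T = 22075  ⇒  T ≈ 22.99 °C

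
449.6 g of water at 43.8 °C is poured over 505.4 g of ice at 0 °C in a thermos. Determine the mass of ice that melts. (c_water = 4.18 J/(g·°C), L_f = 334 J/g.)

m_melted ≈ 246 g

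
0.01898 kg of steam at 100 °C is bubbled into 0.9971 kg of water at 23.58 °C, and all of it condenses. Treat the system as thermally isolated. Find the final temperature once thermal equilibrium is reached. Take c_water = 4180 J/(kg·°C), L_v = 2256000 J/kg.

Let T be the final temperature. ΣQ_i = 0:
condense steam: −0.01898·2256000 = −42819
  condensate cools 100→T: 0.01898·4180·(T − 100) = 79.34(T − 100)
  water warms: 0.9971·4180·(T − 23.58) = 4167.9(T − 23.58)
4247.2 T = 42819 + 7933.6 + 98279 = 149031
T ≈ 35.09 °C (< 100 °C, so full condensation is consistent).

T_f ≈ 35.1 °C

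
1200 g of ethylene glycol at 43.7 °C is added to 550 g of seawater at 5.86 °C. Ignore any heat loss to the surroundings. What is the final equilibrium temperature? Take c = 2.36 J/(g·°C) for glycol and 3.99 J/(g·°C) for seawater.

Let T be the final temperature. ΣQ_i = 0:
1200*2.36*(T − 43.7) + 550*3.99*(T − 5.86) = 0
2832(T − 43.7) + 2194.5(T − 5.86) = 0
5026.5 T = 136618
T = 136618/5026.5 ≈ 27.18 °C

T_f ≈ 27.2 °C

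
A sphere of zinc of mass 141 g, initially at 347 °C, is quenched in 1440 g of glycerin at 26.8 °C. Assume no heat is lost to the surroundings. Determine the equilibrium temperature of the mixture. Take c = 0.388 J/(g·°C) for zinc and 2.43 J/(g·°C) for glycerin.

T_f is the heat-capacity-weighted average of the initial temperatures:
T_f = (54.71·347 + 3499.2·26.8) / (54.71 + 3499.2)
    = 112762 / 3553.9 ≈ 31.73 °C

T_f ≈ 31.7 °C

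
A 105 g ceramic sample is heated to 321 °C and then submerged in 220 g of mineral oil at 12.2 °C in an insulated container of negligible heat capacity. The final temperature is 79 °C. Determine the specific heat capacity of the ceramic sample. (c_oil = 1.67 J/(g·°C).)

c ≈ 0.966 J/(g·°C)

Heat gained plus heat lost sum to zero:
105×c×(79 − 321) + 220×1.67×(79 − 12.2) = 0
-25410 c = -24542
c = -24542/-25410 ≈ 0.9659 J/(g·°C)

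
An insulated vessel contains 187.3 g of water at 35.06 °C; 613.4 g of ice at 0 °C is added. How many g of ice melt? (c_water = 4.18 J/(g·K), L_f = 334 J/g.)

m_melted ≈ 82.2 g

Water can give up m c ΔT = 187.3·4.18·35.06 = 27449 J before reaching 0 °C.
Melting all 613.4 g of ice would need 613.4·334 = 204876 J.
That's not enough to melt it all — equilibrium is at 0 °C with ice remaining.
Mass melted = 27449/334 ≈ 82.18 g.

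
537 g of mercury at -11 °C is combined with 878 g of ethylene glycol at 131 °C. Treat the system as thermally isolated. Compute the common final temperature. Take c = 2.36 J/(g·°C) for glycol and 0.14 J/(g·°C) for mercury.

T_f ≈ 126.0 °C

Heat lost by the glycol equals heat gained by the mercury:
878*2.36*(131 − T) = 537*0.14*(T − (-11))
2072.1(131 − T) = 75.18(T − (-11))
2147.3 T = 270616  ⇒  T ≈ 126.03 °C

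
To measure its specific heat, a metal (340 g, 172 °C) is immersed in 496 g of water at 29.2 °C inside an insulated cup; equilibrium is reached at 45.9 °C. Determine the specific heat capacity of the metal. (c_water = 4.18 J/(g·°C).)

c ≈ 0.808 J/(g·°C)

Let T be the final temperature. ΣQ_i = 0:
340×c×(45.9 − 172) + 496×4.18×(45.9 − 29.2) = 0
-42874 c = -34624
c = -34624/-42874 ≈ 0.8076 J/(g·°C)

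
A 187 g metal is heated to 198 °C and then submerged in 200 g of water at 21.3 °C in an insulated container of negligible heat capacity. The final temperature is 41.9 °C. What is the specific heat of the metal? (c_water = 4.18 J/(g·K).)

c ≈ 0.59 J/(g·K)

Heat lost by the metal = heat gained by the water:
187·c·(198 − 41.9) = 200·4.18·(41.9 − 21.3)
29191 c = 17222  ⇒  c ≈ 0.59 J/(g·K)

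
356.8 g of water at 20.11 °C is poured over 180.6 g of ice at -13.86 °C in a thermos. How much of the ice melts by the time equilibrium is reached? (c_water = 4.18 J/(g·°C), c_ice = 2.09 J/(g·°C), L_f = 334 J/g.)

m_melted ≈ 74.1 g

Cooling the water to 0 °C releases 356.8×4.18×20.11 = 29993 J.
Warming the ice to 0 °C takes 180.6×2.09×13.86 = 5231.5 J, leaving 24761 J for melting.
To melt every bit of ice: 180.6×334 = 60320 J.
Since 24761 < 60320 J, not all the ice melts; equilibrium is at 0 °C.
Mass melted = 24761/334 ≈ 74.13 g.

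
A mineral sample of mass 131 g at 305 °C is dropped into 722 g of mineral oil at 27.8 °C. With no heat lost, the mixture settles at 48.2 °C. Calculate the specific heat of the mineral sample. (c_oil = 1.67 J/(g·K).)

c ≈ 0.731 J/(g·K)

m_s c (T_s − T_f) = m_oil c_oil (T_f − T_0):
131×c×(305 − 48.2) = 722×1.67×(48.2 − 27.8)
33641 c = 24597  ⇒  c ≈ 0.7312 J/(g·K)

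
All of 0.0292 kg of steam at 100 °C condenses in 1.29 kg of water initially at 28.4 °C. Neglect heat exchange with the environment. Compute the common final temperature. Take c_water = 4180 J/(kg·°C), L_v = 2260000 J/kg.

Heat gained plus heat lost sum to zero:
steam→water at 100 °C releases m L_v = 0.0292×2260000 = 65992
  condensate cools 100→T: 0.0292×4180×(T − 100) = 122.06(T − 100)
  water warms: 1.29×4180×(T − 28.4) = 5392.2(T − 28.4)
5514.3 T = 65992 + 12206 + 153138 = 231336
T ≈ 41.95 °C, under the boiling point, so the assumption holds.

T_f ≈ 42.0 °C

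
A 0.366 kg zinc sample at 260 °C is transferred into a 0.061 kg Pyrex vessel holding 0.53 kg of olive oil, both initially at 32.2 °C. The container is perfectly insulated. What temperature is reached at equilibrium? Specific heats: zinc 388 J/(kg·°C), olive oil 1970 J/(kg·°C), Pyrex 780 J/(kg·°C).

With ΣQ=0 the equilibrium temperature is the m·c-weighted mean:
T_f = (142.01×260 + 1044.1×32.2 + 47.58×32.2) / (142.01 + 1044.1 + 47.58)
    = 72074 / 1233.7 ≈ 58.42 °C

T_f ≈ 58.4 °C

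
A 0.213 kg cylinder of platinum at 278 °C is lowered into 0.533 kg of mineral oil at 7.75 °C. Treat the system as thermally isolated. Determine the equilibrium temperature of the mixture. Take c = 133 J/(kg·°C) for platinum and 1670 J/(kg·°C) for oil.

Net heat exchanged in the isolated system is zero:
0.213·133·(T − 278) + 0.533·1670·(T − 7.75) = 0
28.33(T − 278) + 890.11(T − 7.75) = 0
918.44 T = 14774
T = 14774/918.44 ≈ 16.09 °C

T_f ≈ 16.1 °C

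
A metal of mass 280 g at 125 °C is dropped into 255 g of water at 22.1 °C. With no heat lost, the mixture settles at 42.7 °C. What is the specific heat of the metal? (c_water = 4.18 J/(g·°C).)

Heat lost by the metal = heat gained by the water:
280·c·(125 − 42.7) = 255·4.18·(42.7 − 22.1)
23044 c = 21958  ⇒  c ≈ 0.9529 J/(g·°C)

c ≈ 0.953 J/(g·°C)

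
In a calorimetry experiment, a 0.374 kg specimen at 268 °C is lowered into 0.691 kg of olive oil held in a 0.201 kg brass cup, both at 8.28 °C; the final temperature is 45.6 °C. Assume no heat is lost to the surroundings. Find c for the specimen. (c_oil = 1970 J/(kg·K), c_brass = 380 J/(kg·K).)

c ≈ 645 J/(kg·K)

Conservation of energy gives ΣQ = 0:
0.374×c×(45.6 − 268) + 0.691×1970×(45.6 − 8.28) + 0.201×380×(45.6 − 8.28) = 0
-83.18 c = -53653
c = -53653/-83.18 ≈ 645 J/(kg·K)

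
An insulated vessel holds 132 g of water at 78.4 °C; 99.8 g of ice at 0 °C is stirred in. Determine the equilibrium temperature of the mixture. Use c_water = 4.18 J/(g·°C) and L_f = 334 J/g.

T_f ≈ 10.2 °C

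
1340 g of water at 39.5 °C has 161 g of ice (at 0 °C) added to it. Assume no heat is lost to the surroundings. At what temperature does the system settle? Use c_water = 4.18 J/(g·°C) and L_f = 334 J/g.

T_f ≈ 26.7 °C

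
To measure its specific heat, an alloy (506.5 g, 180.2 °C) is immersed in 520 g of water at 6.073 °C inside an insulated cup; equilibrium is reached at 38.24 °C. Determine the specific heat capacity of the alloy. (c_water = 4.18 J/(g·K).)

c ≈ 0.972 J/(g·K)

Energy conservation, ΣQ = 0:
506.5·c·(38.24 − 180.2) + 520·4.18·(38.24 − 6.073) = 0
-71903 c = -69918
c = -69918/-71903 ≈ 0.9724 J/(g·K)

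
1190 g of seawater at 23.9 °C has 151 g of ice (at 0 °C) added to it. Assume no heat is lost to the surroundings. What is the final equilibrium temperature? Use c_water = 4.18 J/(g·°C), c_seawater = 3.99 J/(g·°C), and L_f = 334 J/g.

Taking heat into each body as positive, Σ m c ΔT = 0:
melt ice: 151×334 = 50434
  meltwater 0→T: 151×4.18×T = 631.18 T
  seawater cools: 1190×3.99×(T − 23.9) = 4748.1(T − 23.9)
5379.3 T = 113480 − 50434 = 63046
T ≈ 11.72 °C (positive, so assuming full melt was valid).

T_f ≈ 11.7 °C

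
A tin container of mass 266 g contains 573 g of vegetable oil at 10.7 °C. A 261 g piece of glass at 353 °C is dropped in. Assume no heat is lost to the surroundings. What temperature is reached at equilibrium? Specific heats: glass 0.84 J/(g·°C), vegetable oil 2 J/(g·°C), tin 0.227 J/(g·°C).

T_f ≈ 63.3 °C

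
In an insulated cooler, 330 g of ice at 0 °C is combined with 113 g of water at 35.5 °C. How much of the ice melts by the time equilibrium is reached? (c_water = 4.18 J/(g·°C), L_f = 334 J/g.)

m_melted ≈ 50.2 g

Water can give up m c ΔT = 113·4.18·35.5 = 16768 J before reaching 0 °C.
Fully melting the ice requires m_ice L_f = 330·334 = 110220 J.
That's not enough to melt it all — equilibrium is at 0 °C with ice remaining.
m_melted·334 = 16768  ⇒  m_melted ≈ 50.2 g.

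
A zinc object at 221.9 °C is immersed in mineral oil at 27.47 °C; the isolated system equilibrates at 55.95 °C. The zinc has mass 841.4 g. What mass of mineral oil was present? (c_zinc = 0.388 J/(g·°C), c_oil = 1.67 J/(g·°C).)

m ≈ 1140 g

Heat gained plus heat lost sum to zero:
841.4×0.388×(55.95 − 221.9) + m×1.67×(55.95 − 27.47) = 0
47.56 m = 54177
m = 54177/47.56 ≈ 1139 g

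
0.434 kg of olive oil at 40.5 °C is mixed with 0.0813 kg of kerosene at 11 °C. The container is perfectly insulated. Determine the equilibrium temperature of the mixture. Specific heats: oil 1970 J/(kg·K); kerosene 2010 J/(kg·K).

|Q_oil| = |Q_kerosene|:
0.434*1970*(40.5 − T) = 0.0813*2010*(T − 11)
854.98(40.5 − T) = 163.41(T − 11)
1018.4 T = 36424  ⇒  T ≈ 35.77 °C

T_f ≈ 35.8 °C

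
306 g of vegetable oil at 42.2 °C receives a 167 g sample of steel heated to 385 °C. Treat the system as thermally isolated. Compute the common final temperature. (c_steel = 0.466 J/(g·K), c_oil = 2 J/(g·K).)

T_f = Σ m_i c_i T_i / Σ m_i c_i:
T_f = (77.82*385 + 612*42.2) / (77.82 + 612)
    = 55788 / 689.82 ≈ 80.87 °C

T_f ≈ 80.9 °C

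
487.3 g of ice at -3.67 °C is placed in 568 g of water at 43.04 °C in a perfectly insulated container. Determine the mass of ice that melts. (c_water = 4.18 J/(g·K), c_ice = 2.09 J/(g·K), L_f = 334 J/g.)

m_melted ≈ 295 g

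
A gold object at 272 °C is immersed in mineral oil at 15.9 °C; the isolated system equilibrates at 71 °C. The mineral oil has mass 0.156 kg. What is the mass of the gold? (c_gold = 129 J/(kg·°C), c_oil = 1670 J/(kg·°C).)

m ≈ 0.554 kg

Heat gained plus heat lost sum to zero:
m·129·(71 − 272) + 0.156·1670·(71 − 15.9) = 0
-25929 m = -14355
m = -14355/-25929 ≈ 0.5536 kg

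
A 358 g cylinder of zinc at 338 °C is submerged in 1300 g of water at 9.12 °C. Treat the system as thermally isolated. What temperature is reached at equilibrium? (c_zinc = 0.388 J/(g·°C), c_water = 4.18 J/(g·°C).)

T_f ≈ 17.3 °C

Let T be the final temperature. ΣQ_i = 0:
358×0.388×(T − 338) + 1300×4.18×(T − 9.12) = 0
(138.9 + 5434) T = 138.9×338 + 5434×9.12
T = 96508/5572.9 ≈ 17.32 °C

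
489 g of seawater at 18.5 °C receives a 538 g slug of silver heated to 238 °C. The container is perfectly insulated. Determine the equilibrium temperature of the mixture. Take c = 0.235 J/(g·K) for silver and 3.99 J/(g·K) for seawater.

T_f ≈ 31.9 °C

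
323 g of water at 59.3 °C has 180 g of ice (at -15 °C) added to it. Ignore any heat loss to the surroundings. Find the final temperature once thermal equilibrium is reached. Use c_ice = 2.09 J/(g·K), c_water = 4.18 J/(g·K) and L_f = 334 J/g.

T_f ≈ 6.8 °C

Heat gained plus heat lost sum to zero:
warm ice to 0 °C: 180×2.09×(0 − (-15)) = 5643; latent heat to melt: 180×334 = 60120; meltwater 0→T: 180×4.18×T = 752.4 T; water cools: 323×4.18×(T − 59.3) = 1350.1(T − 59.3)
2102.5 T = 80063 − 65763 = 14300
T ≈ 6.80 °C. Since T > 0 °C, the all-ice-melts assumption holds.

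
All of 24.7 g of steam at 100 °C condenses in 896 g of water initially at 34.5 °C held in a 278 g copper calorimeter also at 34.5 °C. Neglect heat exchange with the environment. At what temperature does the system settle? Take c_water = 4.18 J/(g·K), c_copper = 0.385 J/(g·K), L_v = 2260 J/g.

Conservation of energy gives ΣQ = 0:
latent heat released on condensation: 24.7·2260 = 55822; condensed water 100 °C→T: 103.25(T − 100); original water: 3745.3(T − 34.5); copper cup: 278·0.385·(T − 34.5) = 107.03(T − 34.5)
3955.6 T = 55822 + 10325 + 132905 = 199051
T ≈ 50.32 °C (< 100 °C, so full condensation is consistent).

T_f ≈ 50.3 °C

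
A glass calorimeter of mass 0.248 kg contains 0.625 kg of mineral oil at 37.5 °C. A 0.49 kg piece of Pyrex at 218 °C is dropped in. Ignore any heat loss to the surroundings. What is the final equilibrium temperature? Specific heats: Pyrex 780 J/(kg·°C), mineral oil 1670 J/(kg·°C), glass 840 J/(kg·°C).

T_f ≈ 79.7 °C

Conservation of energy gives ΣQ = 0:
0.49×780×(T − 218) + 0.625×1670×(T − 37.5) + 0.248×840×(T − 37.5) = 0
382.2(T − 218) + 1043.8(T − 37.5) + 208.32(T − 37.5) = 0
1634.3 T = 130272
T ≈ 79.71 °C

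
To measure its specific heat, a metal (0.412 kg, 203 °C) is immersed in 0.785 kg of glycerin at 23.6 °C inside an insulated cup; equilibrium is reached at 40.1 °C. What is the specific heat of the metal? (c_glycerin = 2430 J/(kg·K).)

c ≈ 469 J/(kg·K)

Heat lost by the metal = heat gained by the glycerin:
0.412×c×(203 − 40.1) = 0.785×2430×(40.1 − 23.6)
67.11 c = 31475  ⇒  c ≈ 469 J/(kg·K)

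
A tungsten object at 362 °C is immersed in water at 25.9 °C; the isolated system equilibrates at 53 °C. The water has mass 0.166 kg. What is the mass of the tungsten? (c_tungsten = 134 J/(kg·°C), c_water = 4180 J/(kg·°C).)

m ≈ 0.454 kg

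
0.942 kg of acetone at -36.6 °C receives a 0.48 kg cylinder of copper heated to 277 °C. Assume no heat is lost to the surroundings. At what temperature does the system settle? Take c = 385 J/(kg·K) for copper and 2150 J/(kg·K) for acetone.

T_f = Σ m_i c_i T_i / Σ m_i c_i:
T_f = (184.8*277 + 2025.3*(-36.6)) / (184.8 + 2025.3)
    = -22936 / 2210.1 ≈ -10.38 °C

T_f ≈ -10.4 °C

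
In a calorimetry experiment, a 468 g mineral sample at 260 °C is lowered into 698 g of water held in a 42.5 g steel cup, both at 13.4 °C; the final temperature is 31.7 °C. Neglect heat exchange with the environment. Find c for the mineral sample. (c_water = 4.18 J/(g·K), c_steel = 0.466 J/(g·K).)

Taking heat into each body as positive, Σ m c ΔT = 0:
468·c·(31.7 − 260) + 698·4.18·(31.7 − 13.4) + 42.5·0.466·(31.7 − 13.4) = 0
-106844 c = -53755
c = -53755/-106844 ≈ 0.5031 J/(g·K)

c ≈ 0.503 J/(g·K)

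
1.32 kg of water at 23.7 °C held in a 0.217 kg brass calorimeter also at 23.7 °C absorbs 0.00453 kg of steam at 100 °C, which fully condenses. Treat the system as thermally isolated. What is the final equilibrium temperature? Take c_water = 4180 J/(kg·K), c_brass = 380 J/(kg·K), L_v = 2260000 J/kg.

Energy balance with sensible and latent terms:
steam→water at 100 °C releases m L_v = 0.00453×2260000 = 10238; condensate cools 100→T: 0.00453×4180×(T − 100) = 18.94(T − 100); original water: 5517.6(T − 23.7); cup: 82.46(T − 23.7)
5619 T = 10238 + 1893.5 + 132721 = 144853
T ≈ 25.78 °C — below 100 °C, confirming all the steam condensed.

T_f ≈ 25.8 °C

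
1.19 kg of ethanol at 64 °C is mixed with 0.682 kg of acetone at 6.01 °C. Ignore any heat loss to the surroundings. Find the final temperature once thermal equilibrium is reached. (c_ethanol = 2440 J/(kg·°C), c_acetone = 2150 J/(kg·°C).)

T_f ≈ 44.5 °C

Conservation of energy gives ΣQ = 0:
1.19×2440×(T − 64) + 0.682×2150×(T − 6.01) = 0
2903.6(T − 64) + 1466.3(T − 6.01) = 0
4369.9 T = 194643
T = 194643/4369.9 ≈ 44.54 °C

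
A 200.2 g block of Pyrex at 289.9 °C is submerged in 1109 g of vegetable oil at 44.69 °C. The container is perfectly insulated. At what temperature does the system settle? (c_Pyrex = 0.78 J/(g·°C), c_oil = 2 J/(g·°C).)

Set heat shed by the hot body equal to heat absorbed by the cold body:
200.2*0.78*(289.9 − T) = 1109*2*(T − 44.69)
156.16(289.9 − T) = 2218(T − 44.69)
2374.2 T = 144392  ⇒  T ≈ 60.82 °C

T_f ≈ 60.8 °C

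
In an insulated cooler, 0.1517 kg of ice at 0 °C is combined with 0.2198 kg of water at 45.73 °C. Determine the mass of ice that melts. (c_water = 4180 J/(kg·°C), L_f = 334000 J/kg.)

m_melted ≈ 0.126 kg

Water can give up m c ΔT = 0.2198·4180·45.73 = 42015 J before reaching 0 °C.
To melt every bit of ice: 0.1517·334000 = 50668 J.
That's not enough to melt it all — equilibrium is at 0 °C with ice remaining.
m_melted·334000 = 42015  ⇒  m_melted ≈ 0.1258 kg.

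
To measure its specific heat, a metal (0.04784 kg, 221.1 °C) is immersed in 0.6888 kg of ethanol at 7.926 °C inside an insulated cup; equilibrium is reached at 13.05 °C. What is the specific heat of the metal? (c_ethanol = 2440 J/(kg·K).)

c ≈ 865 J/(kg·K)

Heat lost by the metal = heat gained by the ethanol:
0.04784×c×(221.1 − 13.05) = 0.6888×2440×(13.05 − 7.926)
9.953 c = 8611.8  ⇒  c ≈ 865.2 J/(kg·K)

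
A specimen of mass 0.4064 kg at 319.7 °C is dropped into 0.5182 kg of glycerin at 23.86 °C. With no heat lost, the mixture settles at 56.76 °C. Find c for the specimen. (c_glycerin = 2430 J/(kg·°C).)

c ≈ 388 J/(kg·°C)

Let T be the final temperature. ΣQ_i = 0:
0.4064×c×(56.76 − 319.7) + 0.5182×2430×(56.76 − 23.86) = 0
-106.86 c = -41429
c = -41429/-106.86 ≈ 387.7 J/(kg·°C)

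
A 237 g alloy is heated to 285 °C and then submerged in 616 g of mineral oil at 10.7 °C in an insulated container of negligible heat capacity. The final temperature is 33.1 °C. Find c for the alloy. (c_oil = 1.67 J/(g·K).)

m_s c (T_s − T_f) = m_oil c_oil (T_f − T_0):
237×c×(285 − 33.1) = 616×1.67×(33.1 − 10.7)
59700 c = 23043  ⇒  c ≈ 0.386 J/(g·K)

c ≈ 0.386 J/(g·K)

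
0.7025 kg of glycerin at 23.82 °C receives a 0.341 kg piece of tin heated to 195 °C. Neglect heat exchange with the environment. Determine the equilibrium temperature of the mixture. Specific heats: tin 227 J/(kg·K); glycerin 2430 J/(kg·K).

T_f ≈ 31.2 °C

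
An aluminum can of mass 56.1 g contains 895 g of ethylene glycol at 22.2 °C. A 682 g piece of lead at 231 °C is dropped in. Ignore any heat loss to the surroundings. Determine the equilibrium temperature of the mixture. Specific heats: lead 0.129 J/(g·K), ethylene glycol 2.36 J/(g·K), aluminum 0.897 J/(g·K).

T_f ≈ 30.4 °C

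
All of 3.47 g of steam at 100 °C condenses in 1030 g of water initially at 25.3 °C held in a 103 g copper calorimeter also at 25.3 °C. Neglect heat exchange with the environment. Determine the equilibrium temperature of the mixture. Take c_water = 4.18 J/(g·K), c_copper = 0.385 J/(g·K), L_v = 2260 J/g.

T_f ≈ 27.3 °C

Energy balance with sensible and latent terms:
latent heat released on condensation: 3.47×2260 = 7842.2; condensate cools 100→T: 3.47×4.18×(T − 100) = 14.5(T − 100); water warms: 1030×4.18×(T − 25.3) = 4305.4(T − 25.3); cup: 39.66(T − 25.3)
4359.6 T = 7842.2 + 1450.5 + 109930 = 119223
T ≈ 27.35 °C — below 100 °C, confirming all the steam condensed.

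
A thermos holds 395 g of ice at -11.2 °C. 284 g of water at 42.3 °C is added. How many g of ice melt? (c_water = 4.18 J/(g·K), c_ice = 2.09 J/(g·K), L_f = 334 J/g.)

m_melted ≈ 123 g

Water can give up m c ΔT = 284·4.18·42.3 = 50215 J before reaching 0 °C.
Of that, 395·2.09·11.2 = 9246.2 J goes to bring the ice to 0 °C, leaving 40969 J.
To melt every bit of ice: 395·334 = 131930 J.
That's not enough to melt it all — equilibrium is at 0 °C with ice remaining.
m_melted·334 = 40969  ⇒  m_melted ≈ 122.7 g.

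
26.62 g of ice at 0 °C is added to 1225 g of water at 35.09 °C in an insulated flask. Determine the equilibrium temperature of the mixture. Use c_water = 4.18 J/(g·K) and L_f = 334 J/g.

T_f ≈ 32.6 °C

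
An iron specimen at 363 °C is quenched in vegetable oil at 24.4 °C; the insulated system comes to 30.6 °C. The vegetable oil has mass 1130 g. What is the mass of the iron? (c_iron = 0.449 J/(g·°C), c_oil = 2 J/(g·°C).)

m ≈ 93.9 g

Let T be the final temperature. ΣQ_i = 0:
m·0.449·(30.6 − 363) + 1130·2·(30.6 − 24.4) = 0
-149.25 m = -14012
m = -14012/-149.25 ≈ 93.88 g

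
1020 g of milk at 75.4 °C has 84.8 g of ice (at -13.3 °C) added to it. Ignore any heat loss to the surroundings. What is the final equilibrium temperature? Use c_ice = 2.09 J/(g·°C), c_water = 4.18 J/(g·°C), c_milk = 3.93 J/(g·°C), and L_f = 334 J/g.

Let T be the final temperature. ΣQ_i = 0:
ice -13.3→0 °C: 84.8·2.09·13.3 = 2357.2; melt ice: 84.8·334 = 28323; warm the meltwater: 354.46 T; milk cools: 1020·3.93·(T − 75.4) = 4008.6(T − 75.4)
4363.1 T = 302248 − 30680 = 271568
T ≈ 62.24 °C. Since T > 0 °C, the all-ice-melts assumption holds.

T_f ≈ 62.2 °C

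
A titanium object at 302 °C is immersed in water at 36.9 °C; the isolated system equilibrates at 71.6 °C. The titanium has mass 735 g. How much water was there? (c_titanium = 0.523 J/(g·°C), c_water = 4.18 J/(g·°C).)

m ≈ 611 g

Energy conservation, ΣQ = 0:
735·0.523·(71.6 − 302) + m·4.18·(71.6 − 36.9) = 0
145.05 m = 88567
m = 88567/145.05 ≈ 610.6 g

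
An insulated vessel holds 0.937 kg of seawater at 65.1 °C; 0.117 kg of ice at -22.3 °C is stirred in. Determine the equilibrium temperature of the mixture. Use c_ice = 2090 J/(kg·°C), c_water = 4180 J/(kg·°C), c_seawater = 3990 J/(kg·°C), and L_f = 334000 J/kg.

Heat gained plus heat lost sum to zero:
ice -22.3→0 °C: 0.117·2090·22.3 = 5453
  melt ice: 0.117·334000 = 39078
  meltwater 0→T: 0.117·4180·T = 489.06 T
  seawater: 3738.6(T − 65.1)
4227.7 T = 243385 − 44531 = 198854
T ≈ 47.04 °C — above 0 °C, consistent with complete melting.

T_f ≈ 47.0 °C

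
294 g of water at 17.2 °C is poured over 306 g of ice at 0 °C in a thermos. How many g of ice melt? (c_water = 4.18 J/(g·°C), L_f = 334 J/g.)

m_melted ≈ 63.3 g

Heat available from the water dropping to 0 °C: 294×4.18×17.2 = 21137 J.
To melt every bit of ice: 306×334 = 102204 J.
21137 J < 102204 J, so only part of the ice melts and the system sits at 0 °C.
Mass melted = 21137/334 ≈ 63.29 g.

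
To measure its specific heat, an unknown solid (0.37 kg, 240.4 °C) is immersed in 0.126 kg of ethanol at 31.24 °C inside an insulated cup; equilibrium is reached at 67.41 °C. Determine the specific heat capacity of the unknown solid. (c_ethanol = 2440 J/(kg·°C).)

m_s c (T_s − T_f) = m_ethanol c_ethanol (T_f − T_0):
0.37×c×(240.4 − 67.41) = 0.126×2440×(67.41 − 31.24)
64.01 c = 11120  ⇒  c ≈ 173.7 J/(kg·°C)

c ≈ 174 J/(kg·°C)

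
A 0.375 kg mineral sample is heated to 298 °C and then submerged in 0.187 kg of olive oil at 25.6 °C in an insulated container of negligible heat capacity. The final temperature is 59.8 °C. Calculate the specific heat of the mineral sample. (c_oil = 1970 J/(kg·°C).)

Heat lost by the mineral sample = heat gained by the oil:
0.375·c·(298 − 59.8) = 0.187·1970·(59.8 − 25.6)
89.32 c = 12599  ⇒  c ≈ 141 J/(kg·°C)

c ≈ 141 J/(kg·°C)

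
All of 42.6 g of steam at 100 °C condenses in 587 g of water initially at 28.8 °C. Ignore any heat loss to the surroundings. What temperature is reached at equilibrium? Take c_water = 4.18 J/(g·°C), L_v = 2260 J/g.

T_f ≈ 70.2 °C

Net heat exchanged in the isolated system is zero:
latent heat released on condensation: 42.6×2260 = 96276; condensate cools 100→T: 42.6×4.18×(T − 100) = 178.07(T − 100); original water: 2453.7(T − 28.8)
2631.7 T = 96276 + 17807 + 70665 = 184748
T ≈ 70.20 °C (< 100 °C, so full condensation is consistent).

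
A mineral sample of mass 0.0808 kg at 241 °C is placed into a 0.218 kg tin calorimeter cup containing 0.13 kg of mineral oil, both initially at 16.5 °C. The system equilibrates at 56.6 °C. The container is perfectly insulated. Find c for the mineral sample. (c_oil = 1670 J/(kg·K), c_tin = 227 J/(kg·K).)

c ≈ 717 J/(kg·K)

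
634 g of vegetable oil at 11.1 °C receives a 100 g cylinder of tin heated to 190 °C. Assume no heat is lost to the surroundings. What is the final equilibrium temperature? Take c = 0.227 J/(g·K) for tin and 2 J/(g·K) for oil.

T_f ≈ 14.2 °C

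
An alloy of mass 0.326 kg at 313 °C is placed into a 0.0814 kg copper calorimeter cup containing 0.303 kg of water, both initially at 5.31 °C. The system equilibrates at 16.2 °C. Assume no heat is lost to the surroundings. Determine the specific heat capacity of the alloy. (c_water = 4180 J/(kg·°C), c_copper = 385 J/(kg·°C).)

Conservation of energy gives ΣQ = 0:
0.326·c·(16.2 − 313) + 0.303·4180·(16.2 − 5.31) + 0.0814·385·(16.2 − 5.31) = 0
-96.76 c = -14134
c = -14134/-96.76 ≈ 146.1 J/(kg·°C)

c ≈ 146 J/(kg·°C)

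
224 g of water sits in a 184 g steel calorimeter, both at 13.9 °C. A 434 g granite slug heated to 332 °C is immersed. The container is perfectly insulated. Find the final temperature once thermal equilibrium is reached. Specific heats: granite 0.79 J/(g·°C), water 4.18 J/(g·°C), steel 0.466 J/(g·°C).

T_f is the heat-capacity-weighted average of the initial temperatures:
T_f = (342.86×332 + 936.32×13.9 + 85.74×13.9) / (342.86 + 936.32 + 85.74)
    = 128036 / 1364.9 ≈ 93.80 °C

T_f ≈ 93.8 °C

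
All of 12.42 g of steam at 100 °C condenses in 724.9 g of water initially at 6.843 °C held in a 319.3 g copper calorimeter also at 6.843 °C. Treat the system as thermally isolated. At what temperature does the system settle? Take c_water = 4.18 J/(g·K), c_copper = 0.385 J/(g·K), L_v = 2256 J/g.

T_f ≈ 17.1 °C

Conservation of energy gives ΣQ = 0:
latent heat released on condensation: 12.42×2256 = 28020; condensate cools 100→T: 12.42×4.18×(T − 100) = 51.92(T − 100); original water: 3030.1(T − 6.843); copper cup: 319.3×0.385×(T − 6.843) = 122.93(T − 6.843)
3204.9 T = 28020 + 5191.6 + 21576 = 54787
T ≈ 17.09 °C (< 100 °C, so full condensation is consistent).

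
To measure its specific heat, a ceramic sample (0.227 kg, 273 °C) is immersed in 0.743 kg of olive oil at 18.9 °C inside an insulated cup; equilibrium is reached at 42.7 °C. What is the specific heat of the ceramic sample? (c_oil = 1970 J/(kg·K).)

c ≈ 666 J/(kg·K)

m_s c (T_s − T_f) = m_oil c_oil (T_f − T_0):
0.227·c·(273 − 42.7) = 0.743·1970·(42.7 − 18.9)
52.28 c = 34836  ⇒  c ≈ 666.4 J/(kg·K)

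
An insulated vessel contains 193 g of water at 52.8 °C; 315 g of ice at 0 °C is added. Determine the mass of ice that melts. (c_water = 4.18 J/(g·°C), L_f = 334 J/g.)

Cooling the water to 0 °C releases 193·4.18·52.8 = 42596 J.
Fully melting the ice requires m_ice L_f = 315·334 = 105210 J.
Since 42596 < 105210 J, not all the ice melts; equilibrium is at 0 °C.
m_melt = 42596 / L_f = 127.5 g.

m_melted ≈ 128 g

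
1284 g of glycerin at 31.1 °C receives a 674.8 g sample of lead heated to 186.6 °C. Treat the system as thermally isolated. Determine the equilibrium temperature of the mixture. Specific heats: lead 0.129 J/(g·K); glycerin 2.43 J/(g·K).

Net heat exchanged in the isolated system is zero:
674.8·0.129·(T − 186.6) + 1284·2.43·(T − 31.1) = 0
87.05(T − 186.6) + 3120.1(T − 31.1) = 0
3207.2 T = 113279
T ≈ 35.32 °C

T_f ≈ 35.3 °C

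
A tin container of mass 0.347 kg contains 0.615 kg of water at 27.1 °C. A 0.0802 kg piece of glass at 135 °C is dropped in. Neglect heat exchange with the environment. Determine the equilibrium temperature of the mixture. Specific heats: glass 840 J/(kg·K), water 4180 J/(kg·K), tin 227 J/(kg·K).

Let T be the final temperature. ΣQ_i = 0:
0.0802×840×(T − 135) + 0.615×4180×(T − 27.1) + 0.347×227×(T − 27.1) = 0
67.37(T − 135) + 2570.7(T − 27.1) + 78.77(T − 27.1) = 0
2716.8 T = 80895
T = 80895/2716.8 ≈ 29.78 °C

T_f ≈ 29.8 °C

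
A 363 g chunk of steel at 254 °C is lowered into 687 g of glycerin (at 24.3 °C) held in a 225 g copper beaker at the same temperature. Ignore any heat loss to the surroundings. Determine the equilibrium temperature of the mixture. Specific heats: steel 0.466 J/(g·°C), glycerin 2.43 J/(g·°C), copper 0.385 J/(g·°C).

T_f ≈ 44.5 °C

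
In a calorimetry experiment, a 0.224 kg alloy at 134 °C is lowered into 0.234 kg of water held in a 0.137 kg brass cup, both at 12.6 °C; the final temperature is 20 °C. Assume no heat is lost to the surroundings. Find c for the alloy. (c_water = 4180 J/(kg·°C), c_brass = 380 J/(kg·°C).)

Setting the total heat transfer to zero:
0.224·c·(20 − 134) + 0.234·4180·(20 − 12.6) + 0.137·380·(20 − 12.6) = 0
-25.54 c = -7623.3
c = -7623.3/-25.54 ≈ 298.5 J/(kg·°C)

c ≈ 299 J/(kg·°C)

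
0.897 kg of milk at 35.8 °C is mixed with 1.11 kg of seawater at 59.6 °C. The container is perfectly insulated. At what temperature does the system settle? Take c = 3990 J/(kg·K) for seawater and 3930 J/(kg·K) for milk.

T_f ≈ 49.1 °C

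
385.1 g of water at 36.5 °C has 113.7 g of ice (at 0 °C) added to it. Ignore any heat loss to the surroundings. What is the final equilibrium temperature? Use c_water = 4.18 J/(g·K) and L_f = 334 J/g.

T_f ≈ 10.0 °C

Sum of m c ΔT and latent-heat terms is zero:
latent heat to melt: 113.7·334 = 37976
  warm the meltwater: 475.27 T
  water cools: 385.1·4.18·(T − 36.5) = 1609.7(T − 36.5)
2085 T = 58755 − 37976 = 20779
T ≈ 9.97 °C. Since T > 0 °C, the all-ice-melts assumption holds.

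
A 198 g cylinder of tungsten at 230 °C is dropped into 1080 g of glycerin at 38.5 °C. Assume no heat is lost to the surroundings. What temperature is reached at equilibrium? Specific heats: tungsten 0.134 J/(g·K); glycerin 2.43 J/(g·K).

Conservation of energy gives ΣQ = 0:
198*0.134*(T − 230) + 1080*2.43*(T − 38.5) = 0
26.53(T − 230) + 2624.4(T − 38.5) = 0
(26.53 + 2624.4) T = 26.53*230 + 2624.4*38.5
T = 107142 / 2650.9 = 40.4 °C

T_f ≈ 40.4 °C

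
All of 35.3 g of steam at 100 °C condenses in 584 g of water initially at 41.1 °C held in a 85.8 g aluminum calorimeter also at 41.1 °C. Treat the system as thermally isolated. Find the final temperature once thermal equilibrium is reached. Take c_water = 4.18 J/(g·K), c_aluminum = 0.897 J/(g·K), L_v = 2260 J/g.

Taking heat into each body as positive, Σ m c ΔT = 0:
condense steam: −35.3×2260 = −79778; condensed water 100 °C→T: 147.55(T − 100); water warms: 584×4.18×(T − 41.1) = 2441.1(T − 41.1); aluminum cup: 85.8×0.897×(T − 41.1) = 76.96(T − 41.1)
2665.6 T = 79778 + 14755 + 103493 = 198027
T ≈ 74.29 °C — below 100 °C, confirming all the steam condensed.

T_f ≈ 74.3 °C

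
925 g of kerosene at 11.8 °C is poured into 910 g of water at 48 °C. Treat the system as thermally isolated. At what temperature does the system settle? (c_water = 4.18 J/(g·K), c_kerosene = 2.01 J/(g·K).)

T_f ≈ 36.1 °C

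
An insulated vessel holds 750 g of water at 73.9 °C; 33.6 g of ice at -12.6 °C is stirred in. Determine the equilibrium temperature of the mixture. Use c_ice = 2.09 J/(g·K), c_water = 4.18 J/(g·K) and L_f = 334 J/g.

Energy balance with sensible and latent terms:
ice -12.6→0 °C: 33.6·2.09·12.6 = 884.82; fusion: m_ice L_f = 33.6·334 = 11222; meltwater 0→T: 33.6·4.18·T = 140.45 T; water cools: 750·4.18·(T − 73.9) = 3135(T − 73.9)
3275.4 T = 231677 − 12107 = 219569
T ≈ 67.03 °C — above 0 °C, consistent with complete melting.

T_f ≈ 67.0 °C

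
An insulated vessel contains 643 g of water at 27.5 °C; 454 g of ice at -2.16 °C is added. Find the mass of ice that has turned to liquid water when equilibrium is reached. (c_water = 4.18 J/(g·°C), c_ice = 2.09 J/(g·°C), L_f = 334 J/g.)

m_melted ≈ 215 g

Water can give up m c ΔT = 643×4.18×27.5 = 73913 J before reaching 0 °C.
Warming the ice to 0 °C takes 454×2.09×2.16 = 2049.5 J, leaving 71863 J for melting.
Fully melting the ice requires m_ice L_f = 454×334 = 151636 J.
71863 J < 151636 J, so only part of the ice melts and the system sits at 0 °C.
m_melted×334 = 71863  ⇒  m_melted ≈ 215.2 g.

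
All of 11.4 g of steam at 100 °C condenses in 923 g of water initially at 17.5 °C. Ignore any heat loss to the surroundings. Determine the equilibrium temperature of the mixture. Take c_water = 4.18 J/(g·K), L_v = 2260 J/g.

Setting the total heat transfer to zero:
steam→water at 100 °C releases m L_v = 11.4·2260 = 25764
  condensate cools 100→T: 11.4·4.18·(T − 100) = 47.65(T − 100)
  original water: 3858.1(T − 17.5)
3905.8 T = 25764 + 4765.2 + 67517 = 98047
T ≈ 25.10 °C (< 100 °C, so full condensation is consistent).

T_f ≈ 25.1 °C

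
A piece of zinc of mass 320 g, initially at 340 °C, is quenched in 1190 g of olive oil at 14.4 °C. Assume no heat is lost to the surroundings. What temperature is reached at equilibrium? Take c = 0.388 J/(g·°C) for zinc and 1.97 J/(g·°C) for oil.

T_f ≈ 30.8 °C

Taking heat into each body as positive, Σ m c ΔT = 0:
320·0.388·(T − 340) + 1190·1.97·(T − 14.4) = 0
124.16(T − 340) + 2344.3(T − 14.4) = 0
(124.16 + 2344.3) T = 124.16·340 + 2344.3·14.4
T = 75972 / 2468.5 = 30.8 °C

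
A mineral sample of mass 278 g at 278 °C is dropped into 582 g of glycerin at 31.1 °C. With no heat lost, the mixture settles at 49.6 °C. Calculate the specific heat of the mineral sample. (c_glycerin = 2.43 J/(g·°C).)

Taking heat into each body as positive, Σ m c ΔT = 0:
278·c·(49.6 − 278) + 582·2.43·(49.6 − 31.1) = 0
-63495 c = -26164
c = -26164/-63495 ≈ 0.4121 J/(g·°C)

c ≈ 0.412 J/(g·°C)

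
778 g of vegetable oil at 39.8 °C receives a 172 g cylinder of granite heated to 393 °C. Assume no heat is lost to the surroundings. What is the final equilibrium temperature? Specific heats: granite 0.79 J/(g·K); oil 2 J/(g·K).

T_f ≈ 68.2 °C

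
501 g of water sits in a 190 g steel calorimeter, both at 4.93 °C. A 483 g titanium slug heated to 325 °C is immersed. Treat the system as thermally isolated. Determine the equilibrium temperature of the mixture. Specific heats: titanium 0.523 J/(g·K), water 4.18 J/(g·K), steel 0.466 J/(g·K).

Heat gained plus heat lost sum to zero:
483*0.523*(T − 325) + 501*4.18*(T − 4.93) + 190*0.466*(T − 4.93) = 0
252.61(T − 325) + 2094.2(T − 4.93) + 88.54(T − 4.93) = 0
(252.61 + 2094.2 + 88.54) T = 252.61*325 + 2094.2*4.93 + 88.54*4.93
T = 92859 / 2435.3 = 38.1 °C

T_f ≈ 38.1 °C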